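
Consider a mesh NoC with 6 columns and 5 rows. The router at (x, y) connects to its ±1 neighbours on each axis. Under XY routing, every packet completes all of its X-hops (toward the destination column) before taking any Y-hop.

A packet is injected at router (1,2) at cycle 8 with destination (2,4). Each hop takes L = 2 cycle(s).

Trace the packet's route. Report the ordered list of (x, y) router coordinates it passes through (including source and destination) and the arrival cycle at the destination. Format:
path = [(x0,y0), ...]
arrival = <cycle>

[0] x=1 y=2 t=8
[1] x=2 y=2 t=10 →E
[2] x=2 y=3 t=12 →N
[3] x=2 y=4 t=14 →N

path = [(1,2), (2,2), (2,3), (2,4)]
arrival = 14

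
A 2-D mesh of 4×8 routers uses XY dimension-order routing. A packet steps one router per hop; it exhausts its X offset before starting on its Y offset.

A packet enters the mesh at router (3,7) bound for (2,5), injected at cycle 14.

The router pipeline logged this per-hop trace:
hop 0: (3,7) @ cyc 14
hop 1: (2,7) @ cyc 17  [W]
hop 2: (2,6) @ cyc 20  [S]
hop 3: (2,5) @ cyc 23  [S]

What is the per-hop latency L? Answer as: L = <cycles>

Between hops 0 and 1 the cycle counter advances 17 − 14 = 3.
That increment is L by definition: L = 3.

L = 3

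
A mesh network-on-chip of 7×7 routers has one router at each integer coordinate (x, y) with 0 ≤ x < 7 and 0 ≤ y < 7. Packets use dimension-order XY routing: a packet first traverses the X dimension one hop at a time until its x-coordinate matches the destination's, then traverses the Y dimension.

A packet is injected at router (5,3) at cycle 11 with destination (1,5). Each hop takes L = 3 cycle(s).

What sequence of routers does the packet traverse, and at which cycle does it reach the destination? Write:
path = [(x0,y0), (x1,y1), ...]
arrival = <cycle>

t=11: at (5,3)
t=14: at (4,3) after W
t=17: at (3,3) after W
t=20: at (2,3) after W
t=23: at (1,3) after W
t=26: at (1,4) after N
t=29: at (1,5) after N

path = [(5,3), (4,3), (3,3), (2,3), (1,3), (1,4), (1,5)]
arrival = 29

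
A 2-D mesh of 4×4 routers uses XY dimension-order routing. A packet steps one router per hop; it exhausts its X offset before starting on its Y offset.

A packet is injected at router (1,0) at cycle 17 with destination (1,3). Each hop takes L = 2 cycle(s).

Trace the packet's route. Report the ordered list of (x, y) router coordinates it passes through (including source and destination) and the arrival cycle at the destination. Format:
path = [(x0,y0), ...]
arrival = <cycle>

path = [(1,0), (1,1), (1,2), (1,3)]
arrival = 23

src (1,0)  cyc=17
N→(1,1)  cyc=19
N→(1,2)  cyc=21
N→(1,3)  cyc=23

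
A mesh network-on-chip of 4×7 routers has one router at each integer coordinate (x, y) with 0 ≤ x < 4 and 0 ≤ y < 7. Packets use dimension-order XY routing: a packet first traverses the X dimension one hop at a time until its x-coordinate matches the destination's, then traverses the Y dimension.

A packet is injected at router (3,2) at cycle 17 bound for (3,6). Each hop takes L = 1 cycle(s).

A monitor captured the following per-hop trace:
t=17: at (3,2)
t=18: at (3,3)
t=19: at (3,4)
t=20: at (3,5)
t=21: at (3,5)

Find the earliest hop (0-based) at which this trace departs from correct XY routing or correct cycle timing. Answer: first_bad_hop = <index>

hop 1: step (+0,+1), +1 cyc — ok
hop 2: step (+0,+1), +1 cyc — ok
hop 3: step (+0,+1), +1 cyc — ok
hop 4: step (+0,+0), +1 cyc — BAD: non-unit step

first_bad_hop = 4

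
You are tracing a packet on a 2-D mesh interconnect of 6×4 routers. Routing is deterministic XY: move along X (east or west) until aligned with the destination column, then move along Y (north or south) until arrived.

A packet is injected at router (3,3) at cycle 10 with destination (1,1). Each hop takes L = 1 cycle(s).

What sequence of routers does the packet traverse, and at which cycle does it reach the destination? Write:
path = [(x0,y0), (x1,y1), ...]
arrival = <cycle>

path = [(3,3), (2,3), (1,3), (1,2), (1,1)]
arrival = 14

t=10: at (3,3)
t=11: at (2,3) after W
t=12: at (1,3) after W
t=13: at (1,2) after S
t=14: at (1,1) after S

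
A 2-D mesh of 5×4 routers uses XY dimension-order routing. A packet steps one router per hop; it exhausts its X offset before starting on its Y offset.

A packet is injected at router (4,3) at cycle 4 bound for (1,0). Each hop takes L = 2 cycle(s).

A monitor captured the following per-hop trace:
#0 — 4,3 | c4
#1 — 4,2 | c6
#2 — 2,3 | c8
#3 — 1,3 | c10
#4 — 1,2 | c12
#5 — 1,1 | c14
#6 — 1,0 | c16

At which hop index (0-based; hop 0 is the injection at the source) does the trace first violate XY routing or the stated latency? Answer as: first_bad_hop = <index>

check 1→ d=(0,-1) cyc+2: BAD: Y-move but x=4≠1

first_bad_hop = 1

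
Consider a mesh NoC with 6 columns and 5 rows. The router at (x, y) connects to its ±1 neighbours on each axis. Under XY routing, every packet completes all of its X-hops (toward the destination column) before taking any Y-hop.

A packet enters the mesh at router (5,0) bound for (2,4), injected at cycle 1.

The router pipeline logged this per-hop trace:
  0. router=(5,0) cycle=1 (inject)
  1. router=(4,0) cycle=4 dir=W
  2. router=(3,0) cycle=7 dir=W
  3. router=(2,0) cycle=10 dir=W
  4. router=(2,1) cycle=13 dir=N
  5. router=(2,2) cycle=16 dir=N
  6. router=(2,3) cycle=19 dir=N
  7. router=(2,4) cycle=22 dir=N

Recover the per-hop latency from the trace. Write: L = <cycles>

Between hops 0 and 1 the cycle counter advances 4 − 1 = 3.
One hop costs L cycles, so L = 3.

L = 3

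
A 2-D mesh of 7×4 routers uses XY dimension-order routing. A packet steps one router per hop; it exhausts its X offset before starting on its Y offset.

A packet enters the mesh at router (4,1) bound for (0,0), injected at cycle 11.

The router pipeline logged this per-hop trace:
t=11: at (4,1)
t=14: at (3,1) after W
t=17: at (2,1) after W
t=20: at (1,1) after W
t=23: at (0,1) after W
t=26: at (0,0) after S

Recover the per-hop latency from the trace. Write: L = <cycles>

L = 3

Δcyc across hop 0→1: 14 − 11 = 3.
That increment is L by definition: L = 3.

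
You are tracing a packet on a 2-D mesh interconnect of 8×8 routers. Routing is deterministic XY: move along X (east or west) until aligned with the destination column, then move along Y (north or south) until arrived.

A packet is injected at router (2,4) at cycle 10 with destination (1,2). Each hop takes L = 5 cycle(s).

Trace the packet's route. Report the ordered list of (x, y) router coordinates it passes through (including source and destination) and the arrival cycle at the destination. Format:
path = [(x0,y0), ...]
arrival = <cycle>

[0] x=2 y=4 t=10
[1] x=1 y=4 t=15 →W
[2] x=1 y=3 t=20 →S
[3] x=1 y=2 t=25 →S

path = [(2,4), (1,4), (1,3), (1,2)]
arrival = 25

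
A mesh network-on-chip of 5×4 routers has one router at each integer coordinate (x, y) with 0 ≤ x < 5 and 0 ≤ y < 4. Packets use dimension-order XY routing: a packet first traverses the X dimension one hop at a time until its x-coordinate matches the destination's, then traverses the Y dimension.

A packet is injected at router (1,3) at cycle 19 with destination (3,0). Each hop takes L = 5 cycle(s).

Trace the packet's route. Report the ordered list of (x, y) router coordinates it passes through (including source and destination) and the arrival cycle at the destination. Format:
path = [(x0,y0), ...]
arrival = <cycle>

hop 0: (1,3) @ cyc 19
hop 1: (2,3) @ cyc 24  [E]
hop 2: (3,3) @ cyc 29  [E]
hop 3: (3,2) @ cyc 34  [S]
hop 4: (3,1) @ cyc 39  [S]
hop 5: (3,0) @ cyc 44  [S]

path = [(1,3), (2,3), (3,3), (3,2), (3,1), (3,0)]
arrival = 44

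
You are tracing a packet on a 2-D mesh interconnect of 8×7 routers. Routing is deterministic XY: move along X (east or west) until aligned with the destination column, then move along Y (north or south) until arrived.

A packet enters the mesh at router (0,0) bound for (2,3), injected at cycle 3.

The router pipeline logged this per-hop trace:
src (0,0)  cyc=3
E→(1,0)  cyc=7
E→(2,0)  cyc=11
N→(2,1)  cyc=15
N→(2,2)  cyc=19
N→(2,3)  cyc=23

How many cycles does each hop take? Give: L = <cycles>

From hop 0 (3) to hop 1 (7): +4 cycles.
Per-hop latency L = Δcyc = 4.

L = 4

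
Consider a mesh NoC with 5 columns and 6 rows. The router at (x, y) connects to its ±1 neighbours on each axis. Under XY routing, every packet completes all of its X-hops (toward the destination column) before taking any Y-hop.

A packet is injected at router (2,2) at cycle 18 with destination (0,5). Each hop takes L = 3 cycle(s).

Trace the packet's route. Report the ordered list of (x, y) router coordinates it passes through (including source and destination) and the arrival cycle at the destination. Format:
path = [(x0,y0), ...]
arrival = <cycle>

t=18: at (2,2)
t=21: at (1,2) after W
t=24: at (0,2) after W
t=27: at (0,3) after N
t=30: at (0,4) after N
t=33: at (0,5) after N

path = [(2,2), (1,2), (0,2), (0,3), (0,4), (0,5)]
arrival = 33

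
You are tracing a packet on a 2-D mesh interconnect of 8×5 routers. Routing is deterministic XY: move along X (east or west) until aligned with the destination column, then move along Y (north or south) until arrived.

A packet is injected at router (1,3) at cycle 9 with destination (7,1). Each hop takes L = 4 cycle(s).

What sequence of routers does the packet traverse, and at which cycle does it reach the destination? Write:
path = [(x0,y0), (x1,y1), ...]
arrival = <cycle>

hop 0: (1,3) @ cyc 9
hop 1: (2,3) @ cyc 13  [E]
hop 2: (3,3) @ cyc 17  [E]
hop 3: (4,3) @ cyc 21  [E]
hop 4: (5,3) @ cyc 25  [E]
hop 5: (6,3) @ cyc 29  [E]
hop 6: (7,3) @ cyc 33  [E]
hop 7: (7,2) @ cyc 37  [S]
hop 8: (7,1) @ cyc 41  [S]

path = [(1,3), (2,3), (3,3), (4,3), (5,3), (6,3), (7,3), (7,2), (7,1)]
arrival = 41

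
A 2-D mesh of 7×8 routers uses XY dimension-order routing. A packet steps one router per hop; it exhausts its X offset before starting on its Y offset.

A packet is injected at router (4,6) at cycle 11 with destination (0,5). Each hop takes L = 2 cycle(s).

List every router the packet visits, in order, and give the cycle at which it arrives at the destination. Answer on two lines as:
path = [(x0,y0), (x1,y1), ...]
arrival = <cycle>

[0] x=4 y=6 t=11
[1] x=3 y=6 t=13 →W
[2] x=2 y=6 t=15 →W
[3] x=1 y=6 t=17 →W
[4] x=0 y=6 t=19 →W
[5] x=0 y=5 t=21 →S

path = [(4,6), (3,6), (2,6), (1,6), (0,6), (0,5)]
arrival = 21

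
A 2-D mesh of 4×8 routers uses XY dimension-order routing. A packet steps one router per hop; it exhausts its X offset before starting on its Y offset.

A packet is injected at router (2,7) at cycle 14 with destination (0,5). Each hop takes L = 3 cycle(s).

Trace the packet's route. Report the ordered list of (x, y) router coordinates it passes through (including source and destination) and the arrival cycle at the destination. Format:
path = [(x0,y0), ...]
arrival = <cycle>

[0] x=2 y=7 t=14
[1] x=1 y=7 t=17 →W
[2] x=0 y=7 t=20 →W
[3] x=0 y=6 t=23 →S
[4] x=0 y=5 t=26 →S

path = [(2,7), (1,7), (0,7), (0,6), (0,5)]
arrival = 26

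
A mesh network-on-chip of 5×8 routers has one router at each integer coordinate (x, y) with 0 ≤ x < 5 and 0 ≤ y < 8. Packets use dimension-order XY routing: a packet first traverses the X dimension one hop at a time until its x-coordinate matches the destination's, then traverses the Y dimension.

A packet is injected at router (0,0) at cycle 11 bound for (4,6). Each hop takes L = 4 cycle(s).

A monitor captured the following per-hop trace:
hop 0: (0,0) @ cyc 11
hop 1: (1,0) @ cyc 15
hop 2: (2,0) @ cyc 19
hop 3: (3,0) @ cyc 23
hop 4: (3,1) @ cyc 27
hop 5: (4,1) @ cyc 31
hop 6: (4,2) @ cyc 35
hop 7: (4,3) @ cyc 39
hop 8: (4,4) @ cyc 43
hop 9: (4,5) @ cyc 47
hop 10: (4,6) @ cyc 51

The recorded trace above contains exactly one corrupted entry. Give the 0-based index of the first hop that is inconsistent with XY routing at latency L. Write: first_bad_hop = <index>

first_bad_hop = 4

check 1→ d=(1,0) cyc+4: ok
check 2→ d=(1,0) cyc+4: ok
check 3→ d=(1,0) cyc+4: ok
check 4→ d=(0,1) cyc+4: BAD: Y-move but x=3≠4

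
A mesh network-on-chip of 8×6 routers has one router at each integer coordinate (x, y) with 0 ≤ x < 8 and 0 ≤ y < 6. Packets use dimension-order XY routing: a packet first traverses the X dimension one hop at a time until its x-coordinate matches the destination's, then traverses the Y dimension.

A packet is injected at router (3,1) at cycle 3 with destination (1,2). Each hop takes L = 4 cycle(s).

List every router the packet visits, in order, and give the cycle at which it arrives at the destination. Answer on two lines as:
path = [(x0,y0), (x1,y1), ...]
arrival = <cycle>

t=3: at (3,1)
t=7: at (2,1) after W
t=11: at (1,1) after W
t=15: at (1,2) after N

path = [(3,1), (2,1), (1,1), (1,2)]
arrival = 15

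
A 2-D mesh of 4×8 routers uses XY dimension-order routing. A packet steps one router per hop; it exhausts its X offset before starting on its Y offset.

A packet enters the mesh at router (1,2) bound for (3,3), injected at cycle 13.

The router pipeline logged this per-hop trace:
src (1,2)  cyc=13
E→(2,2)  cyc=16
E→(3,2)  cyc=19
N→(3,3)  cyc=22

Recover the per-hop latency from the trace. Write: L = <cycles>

From hop 0 (13) to hop 1 (16): +3 cycles.
That increment is L by definition: L = 3.

L = 3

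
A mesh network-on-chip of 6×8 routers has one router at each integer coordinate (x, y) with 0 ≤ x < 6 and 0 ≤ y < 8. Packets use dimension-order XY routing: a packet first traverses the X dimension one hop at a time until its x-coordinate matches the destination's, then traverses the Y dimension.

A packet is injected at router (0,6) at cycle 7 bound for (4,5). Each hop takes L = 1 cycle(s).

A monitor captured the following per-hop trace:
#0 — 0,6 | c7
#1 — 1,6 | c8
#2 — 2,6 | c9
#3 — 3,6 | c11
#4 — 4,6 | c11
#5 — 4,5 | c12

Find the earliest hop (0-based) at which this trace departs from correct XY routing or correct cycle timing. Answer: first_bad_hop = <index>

first_bad_hop = 3

hop 1: step (+1,+0), +1 cyc — ok
hop 2: step (+1,+0), +1 cyc — ok
hop 3: step (+1,+0), +2 cyc — BAD: Δcyc=2≠L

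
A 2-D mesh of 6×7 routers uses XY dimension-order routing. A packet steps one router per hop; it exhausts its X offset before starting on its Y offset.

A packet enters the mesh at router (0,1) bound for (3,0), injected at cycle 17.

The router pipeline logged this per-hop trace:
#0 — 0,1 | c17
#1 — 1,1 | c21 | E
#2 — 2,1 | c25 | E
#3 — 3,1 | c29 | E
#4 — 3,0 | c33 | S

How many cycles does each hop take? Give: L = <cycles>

L = 4

From hop 0 (17) to hop 1 (21): +4 cycles.
That increment is L by definition: L = 4.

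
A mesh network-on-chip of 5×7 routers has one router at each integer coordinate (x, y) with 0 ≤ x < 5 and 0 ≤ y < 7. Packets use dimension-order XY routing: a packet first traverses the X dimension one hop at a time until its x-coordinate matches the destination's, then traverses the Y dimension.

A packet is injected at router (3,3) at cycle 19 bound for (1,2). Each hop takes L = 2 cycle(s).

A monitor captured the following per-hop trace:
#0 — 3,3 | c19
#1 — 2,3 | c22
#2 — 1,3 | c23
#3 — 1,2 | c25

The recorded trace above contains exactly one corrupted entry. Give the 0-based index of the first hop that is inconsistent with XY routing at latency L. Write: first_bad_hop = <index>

check 1→ d=(-1,0) cyc+3: BAD: Δcyc=3≠L

first_bad_hop = 1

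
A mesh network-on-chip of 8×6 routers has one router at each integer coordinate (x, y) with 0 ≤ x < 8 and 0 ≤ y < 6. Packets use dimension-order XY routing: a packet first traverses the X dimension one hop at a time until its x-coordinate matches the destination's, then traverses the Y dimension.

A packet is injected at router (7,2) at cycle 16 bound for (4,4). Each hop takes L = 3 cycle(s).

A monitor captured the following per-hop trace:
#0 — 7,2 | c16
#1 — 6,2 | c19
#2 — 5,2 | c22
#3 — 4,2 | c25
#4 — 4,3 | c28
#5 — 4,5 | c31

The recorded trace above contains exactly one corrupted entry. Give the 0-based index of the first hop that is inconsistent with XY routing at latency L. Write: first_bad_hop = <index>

first_bad_hop = 5

check 1→ d=(-1,0) cyc+3: ok
check 2→ d=(-1,0) cyc+3: ok
check 3→ d=(-1,0) cyc+3: ok
check 4→ d=(0,1) cyc+3: ok
check 5→ d=(0,2) cyc+3: BAD: non-unit step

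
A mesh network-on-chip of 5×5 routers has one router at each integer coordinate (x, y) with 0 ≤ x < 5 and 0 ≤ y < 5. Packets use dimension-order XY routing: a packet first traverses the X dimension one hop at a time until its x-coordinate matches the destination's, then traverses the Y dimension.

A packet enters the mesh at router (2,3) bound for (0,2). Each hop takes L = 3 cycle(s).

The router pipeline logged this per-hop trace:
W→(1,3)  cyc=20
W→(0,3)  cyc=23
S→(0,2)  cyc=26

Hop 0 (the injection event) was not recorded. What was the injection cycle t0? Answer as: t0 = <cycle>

The first recorded entry is hop 1 at cycle 20.
t0 = cyc[1] − L = 20 − 3 = 17.

t0 = 17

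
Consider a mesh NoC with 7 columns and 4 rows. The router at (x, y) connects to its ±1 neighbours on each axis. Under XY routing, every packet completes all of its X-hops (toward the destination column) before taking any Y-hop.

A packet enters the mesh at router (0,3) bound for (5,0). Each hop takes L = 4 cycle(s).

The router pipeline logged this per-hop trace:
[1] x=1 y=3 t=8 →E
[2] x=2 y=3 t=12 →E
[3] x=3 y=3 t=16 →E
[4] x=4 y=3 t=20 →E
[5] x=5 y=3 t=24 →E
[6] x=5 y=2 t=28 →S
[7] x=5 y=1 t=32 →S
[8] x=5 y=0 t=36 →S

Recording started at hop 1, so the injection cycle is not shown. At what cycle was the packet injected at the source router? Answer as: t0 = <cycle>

The first recorded entry is hop 1 at cycle 8.
Therefore t0 = 8 − L = 4.

t0 = 4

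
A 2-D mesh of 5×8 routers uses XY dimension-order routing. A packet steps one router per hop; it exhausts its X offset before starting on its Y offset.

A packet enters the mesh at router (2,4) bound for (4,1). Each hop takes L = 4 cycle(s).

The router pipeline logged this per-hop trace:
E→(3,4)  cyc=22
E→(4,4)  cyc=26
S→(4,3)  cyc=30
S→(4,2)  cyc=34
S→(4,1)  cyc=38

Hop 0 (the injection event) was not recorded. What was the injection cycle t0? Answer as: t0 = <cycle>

t0 = 18

The first recorded entry is hop 1 at cycle 22.
So t0 = 22 − 1·4 = 18.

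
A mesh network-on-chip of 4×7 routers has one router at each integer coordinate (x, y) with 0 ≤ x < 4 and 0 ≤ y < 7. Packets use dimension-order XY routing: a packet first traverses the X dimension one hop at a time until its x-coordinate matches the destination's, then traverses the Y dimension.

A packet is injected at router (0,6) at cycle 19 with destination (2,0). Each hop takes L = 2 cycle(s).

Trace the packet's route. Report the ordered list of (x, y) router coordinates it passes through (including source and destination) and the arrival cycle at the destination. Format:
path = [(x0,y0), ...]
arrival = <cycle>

path = [(0,6), (1,6), (2,6), (2,5), (2,4), (2,3), (2,2), (2,1), (2,0)]
arrival = 35

t=19: at (0,6)
t=21: at (1,6) after E
t=23: at (2,6) after E
t=25: at (2,5) after S
t=27: at (2,4) after S
t=29: at (2,3) after S
t=31: at (2,2) after S
t=33: at (2,1) after S
t=35: at (2,0) after S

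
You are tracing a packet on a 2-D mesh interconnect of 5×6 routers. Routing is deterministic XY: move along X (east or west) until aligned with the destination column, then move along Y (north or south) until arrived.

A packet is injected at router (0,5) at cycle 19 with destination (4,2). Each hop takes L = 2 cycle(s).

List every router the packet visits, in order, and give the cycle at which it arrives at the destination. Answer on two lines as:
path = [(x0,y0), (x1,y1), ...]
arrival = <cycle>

path = [(0,5), (1,5), (2,5), (3,5), (4,5), (4,4), (4,3), (4,2)]
arrival = 33

hop 0: (0,5) @ cyc 19
hop 1: (1,5) @ cyc 21  [E]
hop 2: (2,5) @ cyc 23  [E]
hop 3: (3,5) @ cyc 25  [E]
hop 4: (4,5) @ cyc 27  [E]
hop 5: (4,4) @ cyc 29  [S]
hop 6: (4,3) @ cyc 31  [S]
hop 7: (4,2) @ cyc 33  [S]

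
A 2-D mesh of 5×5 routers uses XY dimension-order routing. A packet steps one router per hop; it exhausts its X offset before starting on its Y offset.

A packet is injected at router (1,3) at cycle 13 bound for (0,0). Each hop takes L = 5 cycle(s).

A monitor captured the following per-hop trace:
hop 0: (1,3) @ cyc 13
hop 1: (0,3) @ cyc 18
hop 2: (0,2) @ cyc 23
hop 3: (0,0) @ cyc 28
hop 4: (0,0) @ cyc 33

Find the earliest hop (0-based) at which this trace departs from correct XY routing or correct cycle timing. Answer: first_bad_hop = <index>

first_bad_hop = 3

[1] (-1,+0) / 5c ⇒ ok
[2] (+0,-1) / 5c ⇒ ok
[3] (+0,-2) / 5c ⇒ BAD: non-unit step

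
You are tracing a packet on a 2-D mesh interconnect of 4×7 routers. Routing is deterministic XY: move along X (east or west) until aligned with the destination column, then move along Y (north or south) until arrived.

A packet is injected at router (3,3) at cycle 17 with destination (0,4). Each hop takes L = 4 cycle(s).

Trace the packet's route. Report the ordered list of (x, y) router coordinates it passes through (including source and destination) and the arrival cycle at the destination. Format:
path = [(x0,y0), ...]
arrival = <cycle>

  0. router=(3,3) cycle=17 (inject)
  1. router=(2,3) cycle=21 dir=W
  2. router=(1,3) cycle=25 dir=W
  3. router=(0,3) cycle=29 dir=W
  4. router=(0,4) cycle=33 dir=N

path = [(3,3), (2,3), (1,3), (0,3), (0,4)]
arrival = 33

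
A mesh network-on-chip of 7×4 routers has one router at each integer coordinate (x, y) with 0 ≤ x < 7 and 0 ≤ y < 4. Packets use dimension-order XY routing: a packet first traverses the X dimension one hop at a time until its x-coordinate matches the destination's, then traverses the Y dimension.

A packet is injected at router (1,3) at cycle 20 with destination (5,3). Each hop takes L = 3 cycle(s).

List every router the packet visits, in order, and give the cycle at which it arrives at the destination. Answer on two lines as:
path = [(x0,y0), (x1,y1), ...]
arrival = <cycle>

path = [(1,3), (2,3), (3,3), (4,3), (5,3)]
arrival = 32

#0 — 1,3 | c20
#1 — 2,3 | c23 | E
#2 — 3,3 | c26 | E
#3 — 4,3 | c29 | E
#4 — 5,3 | c32 | E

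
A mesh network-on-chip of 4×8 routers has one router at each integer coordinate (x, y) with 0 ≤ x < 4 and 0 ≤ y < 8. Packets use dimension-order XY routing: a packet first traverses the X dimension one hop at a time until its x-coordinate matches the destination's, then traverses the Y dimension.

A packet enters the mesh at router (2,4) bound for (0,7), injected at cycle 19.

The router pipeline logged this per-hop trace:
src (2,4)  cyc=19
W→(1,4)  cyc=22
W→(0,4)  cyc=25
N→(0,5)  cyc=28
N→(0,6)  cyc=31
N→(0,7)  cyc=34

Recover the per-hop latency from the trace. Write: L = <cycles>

L = 3

cyc[1] − cyc[0] = 22 − 19 = 3.
That increment is L by definition: L = 3.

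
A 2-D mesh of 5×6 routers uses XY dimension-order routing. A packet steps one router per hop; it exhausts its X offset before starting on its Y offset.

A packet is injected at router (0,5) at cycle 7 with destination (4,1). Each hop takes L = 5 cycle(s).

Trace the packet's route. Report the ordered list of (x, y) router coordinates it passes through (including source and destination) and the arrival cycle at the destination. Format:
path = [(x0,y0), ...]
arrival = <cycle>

  0. router=(0,5) cycle=7 (inject)
  1. router=(1,5) cycle=12 dir=E
  2. router=(2,5) cycle=17 dir=E
  3. router=(3,5) cycle=22 dir=E
  4. router=(4,5) cycle=27 dir=E
  5. router=(4,4) cycle=32 dir=S
  6. router=(4,3) cycle=37 dir=S
  7. router=(4,2) cycle=42 dir=S
  8. router=(4,1) cycle=47 dir=S

path = [(0,5), (1,5), (2,5), (3,5), (4,5), (4,4), (4,3), (4,2), (4,1)]
arrival = 47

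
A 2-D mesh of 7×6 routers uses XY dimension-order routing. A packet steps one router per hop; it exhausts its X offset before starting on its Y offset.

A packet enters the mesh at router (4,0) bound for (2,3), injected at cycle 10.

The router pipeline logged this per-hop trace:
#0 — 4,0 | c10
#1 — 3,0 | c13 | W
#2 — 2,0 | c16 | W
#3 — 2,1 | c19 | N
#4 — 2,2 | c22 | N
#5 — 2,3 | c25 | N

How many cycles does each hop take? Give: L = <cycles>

L = 3

Between hops 0 and 1 the cycle counter advances 13 − 10 = 3.
That increment is L by definition: L = 3.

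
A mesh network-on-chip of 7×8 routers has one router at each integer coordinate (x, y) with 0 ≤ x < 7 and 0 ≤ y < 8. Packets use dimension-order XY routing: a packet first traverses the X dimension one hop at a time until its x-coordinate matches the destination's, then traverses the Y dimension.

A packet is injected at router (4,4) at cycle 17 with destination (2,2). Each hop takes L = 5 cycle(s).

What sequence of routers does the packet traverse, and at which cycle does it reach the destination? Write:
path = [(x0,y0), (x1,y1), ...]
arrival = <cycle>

path = [(4,4), (3,4), (2,4), (2,3), (2,2)]
arrival = 37

[0] x=4 y=4 t=17
[1] x=3 y=4 t=22 →W
[2] x=2 y=4 t=27 →W
[3] x=2 y=3 t=32 →S
[4] x=2 y=2 t=37 →S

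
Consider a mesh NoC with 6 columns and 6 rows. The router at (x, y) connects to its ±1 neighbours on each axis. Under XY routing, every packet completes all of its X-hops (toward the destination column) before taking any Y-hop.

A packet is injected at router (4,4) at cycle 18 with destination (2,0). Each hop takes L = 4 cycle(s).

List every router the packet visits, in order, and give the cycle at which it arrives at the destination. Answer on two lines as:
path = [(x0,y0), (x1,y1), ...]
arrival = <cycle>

path = [(4,4), (3,4), (2,4), (2,3), (2,2), (2,1), (2,0)]
arrival = 42

src (4,4)  cyc=18
W→(3,4)  cyc=22
W→(2,4)  cyc=26
S→(2,3)  cyc=30
S→(2,2)  cyc=34
S→(2,1)  cyc=38
S→(2,0)  cyc=42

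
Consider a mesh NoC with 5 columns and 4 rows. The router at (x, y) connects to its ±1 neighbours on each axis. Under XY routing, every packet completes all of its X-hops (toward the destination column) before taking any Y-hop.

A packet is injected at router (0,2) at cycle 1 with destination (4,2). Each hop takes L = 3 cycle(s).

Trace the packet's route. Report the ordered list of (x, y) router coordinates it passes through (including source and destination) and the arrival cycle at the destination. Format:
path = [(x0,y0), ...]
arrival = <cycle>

path = [(0,2), (1,2), (2,2), (3,2), (4,2)]
arrival = 13

#0 — 0,2 | c1
#1 — 1,2 | c4 | E
#2 — 2,2 | c7 | E
#3 — 3,2 | c10 | E
#4 — 4,2 | c13 | E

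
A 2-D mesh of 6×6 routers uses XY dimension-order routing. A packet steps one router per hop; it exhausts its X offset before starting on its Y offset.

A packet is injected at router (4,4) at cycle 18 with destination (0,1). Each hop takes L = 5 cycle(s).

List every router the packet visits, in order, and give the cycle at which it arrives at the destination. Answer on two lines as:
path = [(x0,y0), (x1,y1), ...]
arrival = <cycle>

path = [(4,4), (3,4), (2,4), (1,4), (0,4), (0,3), (0,2), (0,1)]
arrival = 53

src (4,4)  cyc=18
W→(3,4)  cyc=23
W→(2,4)  cyc=28
W→(1,4)  cyc=33
W→(0,4)  cyc=38
S→(0,3)  cyc=43
S→(0,2)  cyc=48
S→(0,1)  cyc=53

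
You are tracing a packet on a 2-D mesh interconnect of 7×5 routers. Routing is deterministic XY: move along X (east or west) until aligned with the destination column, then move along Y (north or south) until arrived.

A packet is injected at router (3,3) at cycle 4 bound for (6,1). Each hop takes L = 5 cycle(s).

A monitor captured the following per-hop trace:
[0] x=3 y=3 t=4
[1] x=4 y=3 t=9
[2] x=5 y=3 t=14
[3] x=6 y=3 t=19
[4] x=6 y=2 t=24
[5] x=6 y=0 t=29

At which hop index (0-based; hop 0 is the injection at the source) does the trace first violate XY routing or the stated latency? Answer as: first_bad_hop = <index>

hop 1: step (+1,+0), +5 cyc — ok
hop 2: step (+1,+0), +5 cyc — ok
hop 3: step (+1,+0), +5 cyc — ok
hop 4: step (+0,-1), +5 cyc — ok
hop 5: step (+0,-2), +5 cyc — BAD: non-unit step

first_bad_hop = 5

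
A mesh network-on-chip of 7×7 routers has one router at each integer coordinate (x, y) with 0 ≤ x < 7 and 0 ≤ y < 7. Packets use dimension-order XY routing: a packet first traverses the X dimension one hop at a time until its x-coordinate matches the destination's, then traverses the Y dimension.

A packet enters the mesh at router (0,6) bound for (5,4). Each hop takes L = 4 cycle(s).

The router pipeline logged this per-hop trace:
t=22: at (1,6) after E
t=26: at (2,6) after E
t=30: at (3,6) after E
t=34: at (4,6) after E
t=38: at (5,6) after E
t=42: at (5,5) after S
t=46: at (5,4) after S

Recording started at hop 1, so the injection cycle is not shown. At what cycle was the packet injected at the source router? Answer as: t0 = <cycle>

The first recorded entry is hop 1 at cycle 22.
So t0 = 22 − 1·4 = 18.

t0 = 18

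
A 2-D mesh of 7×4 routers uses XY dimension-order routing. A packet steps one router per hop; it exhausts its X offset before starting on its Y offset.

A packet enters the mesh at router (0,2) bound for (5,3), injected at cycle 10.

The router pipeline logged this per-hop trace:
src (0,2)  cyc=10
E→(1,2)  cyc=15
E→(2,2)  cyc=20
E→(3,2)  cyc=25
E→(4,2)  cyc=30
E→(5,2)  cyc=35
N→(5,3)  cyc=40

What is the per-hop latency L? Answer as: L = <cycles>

L = 5

From hop 0 (10) to hop 1 (15): +5 cycles.
One hop costs L cycles, so L = 5.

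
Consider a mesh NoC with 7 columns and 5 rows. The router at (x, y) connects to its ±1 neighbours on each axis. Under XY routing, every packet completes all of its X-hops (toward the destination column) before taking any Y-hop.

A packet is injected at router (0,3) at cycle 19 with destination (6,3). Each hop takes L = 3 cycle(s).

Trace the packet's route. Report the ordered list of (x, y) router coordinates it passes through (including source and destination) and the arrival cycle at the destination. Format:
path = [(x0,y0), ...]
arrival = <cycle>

src (0,3)  cyc=19
E→(1,3)  cyc=22
E→(2,3)  cyc=25
E→(3,3)  cyc=28
E→(4,3)  cyc=31
E→(5,3)  cyc=34
E→(6,3)  cyc=37

path = [(0,3), (1,3), (2,3), (3,3), (4,3), (5,3), (6,3)]
arrival = 37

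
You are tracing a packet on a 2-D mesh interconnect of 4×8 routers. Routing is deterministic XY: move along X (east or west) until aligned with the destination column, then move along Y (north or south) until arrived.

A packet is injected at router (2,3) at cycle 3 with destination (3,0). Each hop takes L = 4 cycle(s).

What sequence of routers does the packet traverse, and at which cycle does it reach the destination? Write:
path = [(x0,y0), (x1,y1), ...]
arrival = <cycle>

[0] x=2 y=3 t=3
[1] x=3 y=3 t=7 →E
[2] x=3 y=2 t=11 →S
[3] x=3 y=1 t=15 →S
[4] x=3 y=0 t=19 →S

path = [(2,3), (3,3), (3,2), (3,1), (3,0)]
arrival = 19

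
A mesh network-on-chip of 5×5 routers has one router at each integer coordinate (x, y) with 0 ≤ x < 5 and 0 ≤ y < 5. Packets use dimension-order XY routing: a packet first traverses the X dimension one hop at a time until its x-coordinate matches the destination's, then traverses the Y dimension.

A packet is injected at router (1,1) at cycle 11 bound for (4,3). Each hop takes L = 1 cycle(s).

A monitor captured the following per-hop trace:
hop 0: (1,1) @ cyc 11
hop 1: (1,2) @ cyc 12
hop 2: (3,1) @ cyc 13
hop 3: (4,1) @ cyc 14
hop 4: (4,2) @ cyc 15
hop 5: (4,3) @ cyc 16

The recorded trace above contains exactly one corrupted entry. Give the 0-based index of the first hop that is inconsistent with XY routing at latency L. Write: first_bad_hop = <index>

[1] (+0,+1) / 1c ⇒ BAD: Y-move but x=1≠4

first_bad_hop = 1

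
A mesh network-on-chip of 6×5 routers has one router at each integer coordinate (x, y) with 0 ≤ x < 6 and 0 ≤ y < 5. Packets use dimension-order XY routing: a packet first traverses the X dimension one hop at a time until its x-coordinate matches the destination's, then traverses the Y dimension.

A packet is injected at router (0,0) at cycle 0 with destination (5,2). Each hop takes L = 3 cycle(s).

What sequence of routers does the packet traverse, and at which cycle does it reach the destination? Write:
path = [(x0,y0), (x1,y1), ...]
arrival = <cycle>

t=0: at (0,0)
t=3: at (1,0) after E
t=6: at (2,0) after E
t=9: at (3,0) after E
t=12: at (4,0) after E
t=15: at (5,0) after E
t=18: at (5,1) after N
t=21: at (5,2) after N

path = [(0,0), (1,0), (2,0), (3,0), (4,0), (5,0), (5,1), (5,2)]
arrival = 21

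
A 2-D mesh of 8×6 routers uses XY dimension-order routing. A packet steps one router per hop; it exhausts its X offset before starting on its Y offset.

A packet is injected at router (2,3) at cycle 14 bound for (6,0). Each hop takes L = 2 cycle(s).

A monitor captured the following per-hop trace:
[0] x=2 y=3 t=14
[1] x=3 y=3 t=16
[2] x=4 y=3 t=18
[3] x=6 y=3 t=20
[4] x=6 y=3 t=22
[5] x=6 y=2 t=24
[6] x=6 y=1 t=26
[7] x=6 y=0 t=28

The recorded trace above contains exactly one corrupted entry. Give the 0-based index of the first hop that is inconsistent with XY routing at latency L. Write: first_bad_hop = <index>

first_bad_hop = 3

hop 1: step (+1,+0), +2 cyc — ok
hop 2: step (+1,+0), +2 cyc — ok
hop 3: step (+2,+0), +2 cyc — BAD: non-unit step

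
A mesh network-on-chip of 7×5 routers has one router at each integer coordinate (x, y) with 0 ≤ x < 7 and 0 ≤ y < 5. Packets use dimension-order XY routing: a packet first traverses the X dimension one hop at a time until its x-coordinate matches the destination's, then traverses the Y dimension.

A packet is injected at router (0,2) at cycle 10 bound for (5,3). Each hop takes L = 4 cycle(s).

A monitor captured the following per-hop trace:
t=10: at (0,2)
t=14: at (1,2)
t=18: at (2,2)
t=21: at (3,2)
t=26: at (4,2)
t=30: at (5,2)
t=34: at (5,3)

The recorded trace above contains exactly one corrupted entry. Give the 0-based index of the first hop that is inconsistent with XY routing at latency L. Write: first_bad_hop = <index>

[1] (+1,+0) / 4c ⇒ ok
[2] (+1,+0) / 4c ⇒ ok
[3] (+1,+0) / 3c ⇒ BAD: Δcyc=3≠L

first_bad_hop = 3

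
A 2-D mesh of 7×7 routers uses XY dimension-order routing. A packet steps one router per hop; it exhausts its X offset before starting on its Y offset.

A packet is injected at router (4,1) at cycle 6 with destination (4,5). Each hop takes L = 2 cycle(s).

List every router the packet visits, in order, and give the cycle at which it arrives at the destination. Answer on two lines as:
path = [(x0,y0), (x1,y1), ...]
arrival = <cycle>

path = [(4,1), (4,2), (4,3), (4,4), (4,5)]
arrival = 14

[0] x=4 y=1 t=6
[1] x=4 y=2 t=8 →N
[2] x=4 y=3 t=10 →N
[3] x=4 y=4 t=12 →N
[4] x=4 y=5 t=14 →N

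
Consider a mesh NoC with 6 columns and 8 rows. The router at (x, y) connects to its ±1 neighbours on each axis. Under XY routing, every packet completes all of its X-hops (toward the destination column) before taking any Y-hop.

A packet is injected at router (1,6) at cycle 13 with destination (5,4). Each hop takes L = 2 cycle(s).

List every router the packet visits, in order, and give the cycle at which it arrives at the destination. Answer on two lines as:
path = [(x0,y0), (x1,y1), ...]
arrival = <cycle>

hop 0: (1,6) @ cyc 13
hop 1: (2,6) @ cyc 15  [E]
hop 2: (3,6) @ cyc 17  [E]
hop 3: (4,6) @ cyc 19  [E]
hop 4: (5,6) @ cyc 21  [E]
hop 5: (5,5) @ cyc 23  [S]
hop 6: (5,4) @ cyc 25  [S]

path = [(1,6), (2,6), (3,6), (4,6), (5,6), (5,5), (5,4)]
arrival = 25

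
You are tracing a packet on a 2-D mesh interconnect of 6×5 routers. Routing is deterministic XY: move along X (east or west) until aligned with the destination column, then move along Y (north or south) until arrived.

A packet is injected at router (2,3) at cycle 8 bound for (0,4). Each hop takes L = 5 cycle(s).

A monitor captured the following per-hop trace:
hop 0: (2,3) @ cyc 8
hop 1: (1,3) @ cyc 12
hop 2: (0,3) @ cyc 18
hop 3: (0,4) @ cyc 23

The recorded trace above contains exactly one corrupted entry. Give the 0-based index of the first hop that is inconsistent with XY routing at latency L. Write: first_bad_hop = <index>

[1] (-1,+0) / 4c ⇒ BAD: Δcyc=4≠L

first_bad_hop = 1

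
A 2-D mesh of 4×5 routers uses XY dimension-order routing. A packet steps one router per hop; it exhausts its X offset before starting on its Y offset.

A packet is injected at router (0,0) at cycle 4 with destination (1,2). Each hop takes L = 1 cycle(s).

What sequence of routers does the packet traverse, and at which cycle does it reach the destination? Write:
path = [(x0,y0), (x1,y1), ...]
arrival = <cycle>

src (0,0)  cyc=4
E→(1,0)  cyc=5
N→(1,1)  cyc=6
N→(1,2)  cyc=7

path = [(0,0), (1,0), (1,1), (1,2)]
arrival = 7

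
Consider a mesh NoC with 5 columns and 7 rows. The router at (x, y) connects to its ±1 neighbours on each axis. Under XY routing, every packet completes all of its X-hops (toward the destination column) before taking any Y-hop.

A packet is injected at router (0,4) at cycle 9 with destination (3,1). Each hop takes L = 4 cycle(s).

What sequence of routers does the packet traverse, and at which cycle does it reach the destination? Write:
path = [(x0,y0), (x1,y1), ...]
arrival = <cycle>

path = [(0,4), (1,4), (2,4), (3,4), (3,3), (3,2), (3,1)]
arrival = 33

  0. router=(0,4) cycle=9 (inject)
  1. router=(1,4) cycle=13 dir=E
  2. router=(2,4) cycle=17 dir=E
  3. router=(3,4) cycle=21 dir=E
  4. router=(3,3) cycle=25 dir=S
  5. router=(3,2) cycle=29 dir=S
  6. router=(3,1) cycle=33 dir=S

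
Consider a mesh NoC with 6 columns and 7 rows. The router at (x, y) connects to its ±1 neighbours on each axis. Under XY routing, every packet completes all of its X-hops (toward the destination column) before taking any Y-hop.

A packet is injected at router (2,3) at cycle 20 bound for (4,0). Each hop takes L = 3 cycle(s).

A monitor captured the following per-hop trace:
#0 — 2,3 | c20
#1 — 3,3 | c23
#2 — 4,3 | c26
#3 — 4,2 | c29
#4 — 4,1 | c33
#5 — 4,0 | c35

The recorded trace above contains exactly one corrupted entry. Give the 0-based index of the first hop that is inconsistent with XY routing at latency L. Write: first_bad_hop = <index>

first_bad_hop = 4

[1] (+1,+0) / 3c ⇒ ok
[2] (+1,+0) / 3c ⇒ ok
[3] (+0,-1) / 3c ⇒ ok
[4] (+0,-1) / 4c ⇒ BAD: Δcyc=4≠L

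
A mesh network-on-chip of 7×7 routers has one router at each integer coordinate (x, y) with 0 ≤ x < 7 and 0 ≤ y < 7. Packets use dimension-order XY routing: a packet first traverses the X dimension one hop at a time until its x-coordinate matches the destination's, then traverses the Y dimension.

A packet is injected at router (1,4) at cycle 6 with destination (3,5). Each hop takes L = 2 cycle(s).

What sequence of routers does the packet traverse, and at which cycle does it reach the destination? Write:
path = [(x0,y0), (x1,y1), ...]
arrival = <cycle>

path = [(1,4), (2,4), (3,4), (3,5)]
arrival = 12

src (1,4)  cyc=6
E→(2,4)  cyc=8
E→(3,4)  cyc=10
N→(3,5)  cyc=12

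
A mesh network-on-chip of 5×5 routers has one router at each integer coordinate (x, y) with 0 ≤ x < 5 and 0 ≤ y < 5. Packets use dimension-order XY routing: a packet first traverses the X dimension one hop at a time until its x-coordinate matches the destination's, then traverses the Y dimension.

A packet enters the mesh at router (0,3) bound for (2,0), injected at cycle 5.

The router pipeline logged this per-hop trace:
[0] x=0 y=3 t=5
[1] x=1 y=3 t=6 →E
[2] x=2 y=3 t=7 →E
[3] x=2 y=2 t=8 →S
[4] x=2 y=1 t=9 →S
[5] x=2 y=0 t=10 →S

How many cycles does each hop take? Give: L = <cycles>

Between hops 0 and 1 the cycle counter advances 6 − 5 = 1.
One hop costs L cycles, so L = 1.

L = 1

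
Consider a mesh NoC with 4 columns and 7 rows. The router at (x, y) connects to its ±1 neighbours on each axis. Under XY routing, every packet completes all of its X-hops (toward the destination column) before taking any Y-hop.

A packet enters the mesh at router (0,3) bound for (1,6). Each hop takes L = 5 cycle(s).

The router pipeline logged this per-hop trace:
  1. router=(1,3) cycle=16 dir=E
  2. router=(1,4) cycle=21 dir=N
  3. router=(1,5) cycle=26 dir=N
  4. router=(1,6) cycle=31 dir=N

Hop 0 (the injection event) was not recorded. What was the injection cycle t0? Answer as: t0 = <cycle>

The first recorded entry is hop 1 at cycle 16.
Subtract one hop: t0 = 16 − 5 = 11.

t0 = 11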